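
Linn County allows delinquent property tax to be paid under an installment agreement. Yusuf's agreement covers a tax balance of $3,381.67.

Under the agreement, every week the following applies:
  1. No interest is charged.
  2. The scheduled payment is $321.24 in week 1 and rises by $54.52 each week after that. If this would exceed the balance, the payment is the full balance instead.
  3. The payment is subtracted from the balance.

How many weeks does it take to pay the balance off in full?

7

Week 1: $3,381.67 − $321.24 → $3,060.43
Week 2: $3,060.43 − $375.76 → $2,684.67
Week 3: $2,684.67 − $430.28 → $2,254.39
Week 4: $2,254.39 − $484.80 → $1,769.59
Week 5: $1,769.59 − $539.32 → $1,230.27
Week 6: $1,230.27 − $593.84 → $636.43
Week 7: $636.43 − $636.43 → $0.00
Balance reaches $0.00 in week 7.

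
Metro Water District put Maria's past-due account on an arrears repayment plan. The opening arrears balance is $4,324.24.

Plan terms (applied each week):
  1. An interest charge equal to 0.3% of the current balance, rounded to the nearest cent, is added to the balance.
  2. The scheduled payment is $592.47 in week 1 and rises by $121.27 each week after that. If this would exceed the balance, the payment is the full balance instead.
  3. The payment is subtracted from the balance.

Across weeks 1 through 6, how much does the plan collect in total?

# | Opening | Interest | Payment | End bal
1 | $4,324.24 | $12.97 | $592.47 | $3,744.74
2 | $3,744.74 | $11.23 | $713.74 | $3,042.23
3 | $3,042.23 | $9.13 | $835.01 | $2,216.35
4 | $2,216.35 | $6.65 | $956.28 | $1,266.72
5 | $1,266.72 | $3.80 | $1,077.55 | $192.97
6 | $192.97 | $0.58 | $193.55 | $0.00
Total paid: $4,368.60

$4,368.60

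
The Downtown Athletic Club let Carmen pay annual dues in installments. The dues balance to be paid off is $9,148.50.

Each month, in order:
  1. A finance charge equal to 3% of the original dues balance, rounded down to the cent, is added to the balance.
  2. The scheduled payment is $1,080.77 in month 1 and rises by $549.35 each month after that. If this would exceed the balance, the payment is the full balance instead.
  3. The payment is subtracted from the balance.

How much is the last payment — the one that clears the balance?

Month 1: opening $9,148.50; interest $274.45 → $9,422.95; payment $1,080.77; balance $8,342.18
Month 2: opening $8,342.18; interest $274.45 → $8,616.63; payment $1,630.12; balance $6,986.51
Month 3: opening $6,986.51; interest $274.45 → $7,260.96; payment $2,179.47; balance $5,081.49
Month 4: opening $5,081.49; interest $274.45 → $5,355.94; payment $2,728.82; balance $2,627.12
Month 5: opening $2,627.12; interest $274.45 → $2,901.57; payment $2,901.57; balance $0.00

$2,901.57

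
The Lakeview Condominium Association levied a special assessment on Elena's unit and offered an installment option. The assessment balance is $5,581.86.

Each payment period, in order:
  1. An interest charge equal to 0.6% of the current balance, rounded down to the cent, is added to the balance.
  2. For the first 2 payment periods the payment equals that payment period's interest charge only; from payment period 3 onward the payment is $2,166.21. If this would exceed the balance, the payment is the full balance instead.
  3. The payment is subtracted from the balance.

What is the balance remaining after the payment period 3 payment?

$3,449.14

Payment period 1: $5,581.86 +$33.49 interest = $5,615.35; pay $33.49 → $5,581.86
Payment period 2: $5,581.86 +$33.49 interest = $5,615.35; pay $33.49 → $5,581.86
Payment period 3: $5,581.86 +$33.49 interest = $5,615.35; pay $2,166.21 → $3,449.14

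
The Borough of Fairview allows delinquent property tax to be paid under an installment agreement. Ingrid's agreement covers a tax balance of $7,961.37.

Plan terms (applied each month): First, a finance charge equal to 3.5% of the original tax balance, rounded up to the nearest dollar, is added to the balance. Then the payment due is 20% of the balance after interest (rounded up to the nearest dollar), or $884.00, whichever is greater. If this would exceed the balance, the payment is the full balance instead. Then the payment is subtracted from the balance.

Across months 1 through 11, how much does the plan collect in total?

Month 1: opening $7,961.37; interest $279.00 → $8,240.37; payment $1,649.00; balance $6,591.37
Month 2: opening $6,591.37; interest $279.00 → $6,870.37; payment $1,375.00; balance $5,495.37
Month 3: opening $5,495.37; interest $279.00 → $5,774.37; payment $1,155.00; balance $4,619.37
Month 4: opening $4,619.37; interest $279.00 → $4,898.37; payment $980.00; balance $3,918.37
Month 5: opening $3,918.37; interest $279.00 → $4,197.37; payment $884.00; balance $3,313.37
Month 6: opening $3,313.37; interest $279.00 → $3,592.37; payment $884.00; balance $2,708.37
Month 7: opening $2,708.37; interest $279.00 → $2,987.37; payment $884.00; balance $2,103.37
Month 8: opening $2,103.37; interest $279.00 → $2,382.37; payment $884.00; balance $1,498.37
Month 9: opening $1,498.37; interest $279.00 → $1,777.37; payment $884.00; balance $893.37
Month 10: opening $893.37; interest $279.00 → $1,172.37; payment $884.00; balance $288.37
Month 11: opening $288.37; interest $279.00 → $567.37; payment $567.37; balance $0.00
Total paid: $11,030.37

$11,030.37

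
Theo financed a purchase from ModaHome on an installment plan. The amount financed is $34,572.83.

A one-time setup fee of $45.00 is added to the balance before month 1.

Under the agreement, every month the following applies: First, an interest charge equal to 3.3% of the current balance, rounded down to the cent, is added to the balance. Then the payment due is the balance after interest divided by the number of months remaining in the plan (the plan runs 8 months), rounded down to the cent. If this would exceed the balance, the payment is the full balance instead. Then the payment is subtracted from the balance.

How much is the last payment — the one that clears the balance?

Month 1: $34,617.83 +$1,142.38 interest = $35,760.21; pay $4,470.02 → $31,290.19
Month 2: $31,290.19 +$1,032.57 interest = $32,322.76; pay $4,617.53 → $27,705.23
Month 3: $27,705.23 +$914.27 interest = $28,619.50; pay $4,769.91 → $23,849.59
Month 4: $23,849.59 +$787.03 interest = $24,636.62; pay $4,927.32 → $19,709.30
Month 5: $19,709.30 +$650.40 interest = $20,359.70; pay $5,089.92 → $15,269.78
Month 6: $15,269.78 +$503.90 interest = $15,773.68; pay $5,257.89 → $10,515.79
Month 7: $10,515.79 +$347.02 interest = $10,862.81; pay $5,431.40 → $5,431.41
Month 8: $5,431.41 +$179.23 interest = $5,610.64; pay $5,610.64 → $0.00

$5,610.64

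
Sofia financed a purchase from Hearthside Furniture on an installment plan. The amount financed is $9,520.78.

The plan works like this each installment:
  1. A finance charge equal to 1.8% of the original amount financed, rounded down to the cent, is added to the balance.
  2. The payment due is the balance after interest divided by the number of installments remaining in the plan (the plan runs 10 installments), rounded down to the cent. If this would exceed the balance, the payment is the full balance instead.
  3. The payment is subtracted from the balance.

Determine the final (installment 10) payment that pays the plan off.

# | Opening | Interest | Payment | End bal
1 | $9,520.78 | $171.37 | $969.21 | $8,722.94
2 | $8,722.94 | $171.37 | $988.25 | $7,906.06
3 | $7,906.06 | $171.37 | $1,009.67 | $7,067.76
4 | $7,067.76 | $171.37 | $1,034.16 | $6,204.97
5 | $6,204.97 | $171.37 | $1,062.72 | $5,313.62
6 | $5,313.62 | $171.37 | $1,096.99 | $4,388.00
7 | $4,388.00 | $171.37 | $1,139.84 | $3,419.53
8 | $3,419.53 | $171.37 | $1,196.96 | $2,393.94
9 | $2,393.94 | $171.37 | $1,282.65 | $1,282.66
10 | $1,282.66 | $171.37 | $1,454.03 | $0.00

$1,454.03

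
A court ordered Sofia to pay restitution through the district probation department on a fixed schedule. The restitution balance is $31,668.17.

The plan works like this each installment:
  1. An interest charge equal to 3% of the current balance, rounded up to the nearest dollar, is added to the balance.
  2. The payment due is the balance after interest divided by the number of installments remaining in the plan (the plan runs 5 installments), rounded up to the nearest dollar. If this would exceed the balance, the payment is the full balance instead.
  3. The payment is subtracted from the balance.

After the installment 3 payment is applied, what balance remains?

$13,841.17

Installment 1: $31,668.17 +$951.00 interest = $32,619.17; pay $6,524.00 → $26,095.17
Installment 2: $26,095.17 +$783.00 interest = $26,878.17; pay $6,720.00 → $20,158.17
Installment 3: $20,158.17 +$605.00 interest = $20,763.17; pay $6,922.00 → $13,841.17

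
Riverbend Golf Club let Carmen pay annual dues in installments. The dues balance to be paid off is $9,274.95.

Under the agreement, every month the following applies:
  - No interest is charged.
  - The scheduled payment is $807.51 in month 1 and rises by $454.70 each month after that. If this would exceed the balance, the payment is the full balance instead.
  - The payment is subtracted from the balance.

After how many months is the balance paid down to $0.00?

6

Month 1: $9,274.95 − $807.51 → $8,467.44
Month 2: $8,467.44 − $1,262.21 → $7,205.23
Month 3: $7,205.23 − $1,716.91 → $5,488.32
Month 4: $5,488.32 − $2,171.61 → $3,316.71
Month 5: $3,316.71 − $2,626.31 → $690.40
Month 6: $690.40 − $690.40 → $0.00
Balance reaches $0.00 in month 6.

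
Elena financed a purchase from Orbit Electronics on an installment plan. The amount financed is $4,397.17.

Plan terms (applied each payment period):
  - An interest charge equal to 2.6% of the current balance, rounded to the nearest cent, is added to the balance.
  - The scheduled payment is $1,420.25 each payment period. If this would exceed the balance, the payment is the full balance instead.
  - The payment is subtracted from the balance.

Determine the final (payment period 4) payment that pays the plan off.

$386.45

Payment period 1: opening $4,397.17; interest $114.33 → $4,511.50; payment $1,420.25; balance $3,091.25
Payment period 2: opening $3,091.25; interest $80.37 → $3,171.62; payment $1,420.25; balance $1,751.37
Payment period 3: opening $1,751.37; interest $45.54 → $1,796.91; payment $1,420.25; balance $376.66
Payment period 4: opening $376.66; interest $9.79 → $386.45; payment $386.45; balance $0.00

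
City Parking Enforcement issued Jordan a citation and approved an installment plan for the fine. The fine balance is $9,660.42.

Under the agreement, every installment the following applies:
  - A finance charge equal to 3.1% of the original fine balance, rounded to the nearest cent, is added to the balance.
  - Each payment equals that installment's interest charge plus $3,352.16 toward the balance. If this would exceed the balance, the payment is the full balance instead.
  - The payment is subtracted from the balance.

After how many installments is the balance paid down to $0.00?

Installment 1: opening $9,660.42; interest $299.47 → $9,959.89; payment $3,651.63; balance $6,308.26
Installment 2: opening $6,308.26; interest $299.47 → $6,607.73; payment $3,651.63; balance $2,956.10
Installment 3: opening $2,956.10; interest $299.47 → $3,255.57; payment $3,255.57; balance $0.00
Balance reaches $0.00 in installment 3.

3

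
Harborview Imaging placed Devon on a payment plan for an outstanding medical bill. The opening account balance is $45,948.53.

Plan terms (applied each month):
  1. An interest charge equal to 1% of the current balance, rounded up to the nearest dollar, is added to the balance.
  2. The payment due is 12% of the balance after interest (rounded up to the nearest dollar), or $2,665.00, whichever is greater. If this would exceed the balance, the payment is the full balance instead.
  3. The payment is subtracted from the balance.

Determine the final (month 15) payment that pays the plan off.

$2,385.53

Month 1: opening $45,948.53; interest $460.00 → $46,408.53; payment $5,570.00; balance $40,838.53
Month 2: opening $40,838.53; interest $409.00 → $41,247.53; payment $4,950.00; balance $36,297.53
Month 3: opening $36,297.53; interest $363.00 → $36,660.53; payment $4,400.00; balance $32,260.53
Month 4: opening $32,260.53; interest $323.00 → $32,583.53; payment $3,911.00; balance $28,672.53
Month 5: opening $28,672.53; interest $287.00 → $28,959.53; payment $3,476.00; balance $25,483.53
Month 6: opening $25,483.53; interest $255.00 → $25,738.53; payment $3,089.00; balance $22,649.53
Month 7: opening $22,649.53; interest $227.00 → $22,876.53; payment $2,746.00; balance $20,130.53
Month 8: opening $20,130.53; interest $202.00 → $20,332.53; payment $2,665.00; balance $17,667.53
Month 9: opening $17,667.53; interest $177.00 → $17,844.53; payment $2,665.00; balance $15,179.53
Month 10: opening $15,179.53; interest $152.00 → $15,331.53; payment $2,665.00; balance $12,666.53
Month 11: opening $12,666.53; interest $127.00 → $12,793.53; payment $2,665.00; balance $10,128.53
Month 12: opening $10,128.53; interest $102.00 → $10,230.53; payment $2,665.00; balance $7,565.53
Month 13: opening $7,565.53; interest $76.00 → $7,641.53; payment $2,665.00; balance $4,976.53
Month 14: opening $4,976.53; interest $50.00 → $5,026.53; payment $2,665.00; balance $2,361.53
Month 15: opening $2,361.53; interest $24.00 → $2,385.53; payment $2,385.53; balance $0.00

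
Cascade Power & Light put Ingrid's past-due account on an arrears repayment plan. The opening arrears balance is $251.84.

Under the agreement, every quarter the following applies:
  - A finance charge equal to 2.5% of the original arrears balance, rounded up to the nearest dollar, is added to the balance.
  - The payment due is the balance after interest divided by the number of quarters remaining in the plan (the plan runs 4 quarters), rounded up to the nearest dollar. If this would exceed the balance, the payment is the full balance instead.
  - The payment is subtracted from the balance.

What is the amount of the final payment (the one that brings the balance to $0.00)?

$76.84

Quarter 1: $251.84 +$7.00 interest = $258.84; pay $65.00 → $193.84
Quarter 2: $193.84 +$7.00 interest = $200.84; pay $67.00 → $133.84
Quarter 3: $133.84 +$7.00 interest = $140.84; pay $71.00 → $69.84
Quarter 4: $69.84 +$7.00 interest = $76.84; pay $76.84 → $0.00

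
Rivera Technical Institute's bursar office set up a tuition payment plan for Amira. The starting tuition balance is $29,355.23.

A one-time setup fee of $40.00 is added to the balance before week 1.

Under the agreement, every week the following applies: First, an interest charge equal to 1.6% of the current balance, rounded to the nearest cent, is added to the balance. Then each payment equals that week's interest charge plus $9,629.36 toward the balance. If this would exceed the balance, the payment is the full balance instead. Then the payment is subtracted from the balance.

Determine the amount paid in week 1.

Week 1: opening $29,395.23; interest $470.32 → $29,865.55; payment $10,099.68; balance $19,765.87

$10,099.68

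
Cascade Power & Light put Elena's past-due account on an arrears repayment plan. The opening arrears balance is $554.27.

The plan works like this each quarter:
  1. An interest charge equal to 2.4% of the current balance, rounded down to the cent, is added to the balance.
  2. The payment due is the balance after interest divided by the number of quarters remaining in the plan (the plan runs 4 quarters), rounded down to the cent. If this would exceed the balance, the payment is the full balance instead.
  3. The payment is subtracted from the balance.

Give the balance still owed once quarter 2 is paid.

Quarter 1: $554.27 +$13.30 interest = $567.57; pay $141.89 → $425.68
Quarter 2: $425.68 +$10.21 interest = $435.89; pay $145.29 → $290.60

$290.60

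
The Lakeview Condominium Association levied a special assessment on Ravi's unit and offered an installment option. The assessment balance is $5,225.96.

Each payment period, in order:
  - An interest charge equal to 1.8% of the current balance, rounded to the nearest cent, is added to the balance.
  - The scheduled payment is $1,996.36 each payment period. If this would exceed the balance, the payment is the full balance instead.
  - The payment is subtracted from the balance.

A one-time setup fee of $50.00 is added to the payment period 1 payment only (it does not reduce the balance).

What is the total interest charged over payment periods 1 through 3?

# | Opening | Interest | Payment | Fee | End bal
1 | $5,225.96 | $94.07 | $1,996.36 | $50.00 | $3,323.67
2 | $3,323.67 | $59.83 | $1,996.36 | — | $1,387.14
3 | $1,387.14 | $24.97 | $1,412.11 | — | $0.00
Total interest: $94.07 + $59.83 + $24.97 = $178.87

$178.87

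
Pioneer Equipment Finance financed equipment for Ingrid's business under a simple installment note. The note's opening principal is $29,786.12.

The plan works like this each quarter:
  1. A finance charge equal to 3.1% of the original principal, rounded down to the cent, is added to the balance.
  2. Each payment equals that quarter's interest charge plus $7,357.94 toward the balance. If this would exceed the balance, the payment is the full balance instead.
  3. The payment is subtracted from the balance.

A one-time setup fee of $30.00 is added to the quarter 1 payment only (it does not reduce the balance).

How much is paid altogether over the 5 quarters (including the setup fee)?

$34,432.92

Quarter 1: $29,786.12 +$923.36 interest = $30,709.48; pay $8,281.30 (+ $30.00 fee) → $22,428.18
Quarter 2: $22,428.18 +$923.36 interest = $23,351.54; pay $8,281.30 → $15,070.24
Quarter 3: $15,070.24 +$923.36 interest = $15,993.60; pay $8,281.30 → $7,712.30
Quarter 4: $7,712.30 +$923.36 interest = $8,635.66; pay $8,281.30 → $354.36
Quarter 5: $354.36 +$923.36 interest = $1,277.72; pay $1,277.72 → $0.00
Total paid: $34,432.92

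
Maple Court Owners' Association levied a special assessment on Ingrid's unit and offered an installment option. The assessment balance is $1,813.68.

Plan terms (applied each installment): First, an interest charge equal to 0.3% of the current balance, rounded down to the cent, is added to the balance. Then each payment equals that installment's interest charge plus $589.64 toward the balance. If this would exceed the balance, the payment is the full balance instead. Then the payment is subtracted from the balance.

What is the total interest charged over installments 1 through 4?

$11.14

Installment 1: opening $1,813.68; interest $5.44 → $1,819.12; payment $595.08; balance $1,224.04
Installment 2: opening $1,224.04; interest $3.67 → $1,227.71; payment $593.31; balance $634.40
Installment 3: opening $634.40; interest $1.90 → $636.30; payment $591.54; balance $44.76
Installment 4: opening $44.76; interest $0.13 → $44.89; payment $44.89; balance $0.00
Total interest: $5.44 + $3.67 + $1.90 + $0.13 = $11.14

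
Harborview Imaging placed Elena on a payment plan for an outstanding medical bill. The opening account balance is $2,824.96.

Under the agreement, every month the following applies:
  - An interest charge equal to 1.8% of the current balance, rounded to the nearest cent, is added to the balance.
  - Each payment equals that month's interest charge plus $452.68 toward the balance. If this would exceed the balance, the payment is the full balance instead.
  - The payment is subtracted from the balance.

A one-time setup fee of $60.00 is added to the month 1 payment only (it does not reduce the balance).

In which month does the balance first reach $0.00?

7

Month 1: opening $2,824.96; interest $50.85 → $2,875.81; payment $503.53 (+ $60.00 fee); balance $2,372.28
Month 2: opening $2,372.28; interest $42.70 → $2,414.98; payment $495.38; balance $1,919.60
Month 3: opening $1,919.60; interest $34.55 → $1,954.15; payment $487.23; balance $1,466.92
Month 4: opening $1,466.92; interest $26.40 → $1,493.32; payment $479.08; balance $1,014.24
Month 5: opening $1,014.24; interest $18.26 → $1,032.50; payment $470.94; balance $561.56
Month 6: opening $561.56; interest $10.11 → $571.67; payment $462.79; balance $108.88
Month 7: opening $108.88; interest $1.96 → $110.84; payment $110.84; balance $0.00
Balance reaches $0.00 in month 7.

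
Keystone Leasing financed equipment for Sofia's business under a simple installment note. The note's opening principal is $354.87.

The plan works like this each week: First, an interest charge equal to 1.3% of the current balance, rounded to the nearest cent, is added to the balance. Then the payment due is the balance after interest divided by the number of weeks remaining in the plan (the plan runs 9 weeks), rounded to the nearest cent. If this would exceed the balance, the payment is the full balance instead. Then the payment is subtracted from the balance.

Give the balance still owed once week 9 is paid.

$0.00

Week 1: opening $354.87; interest $4.61 → $359.48; payment $39.94; balance $319.54
Week 2: opening $319.54; interest $4.15 → $323.69; payment $40.46; balance $283.23
Week 3: opening $283.23; interest $3.68 → $286.91; payment $40.99; balance $245.92
Week 4: opening $245.92; interest $3.20 → $249.12; payment $41.52; balance $207.60
Week 5: opening $207.60; interest $2.70 → $210.30; payment $42.06; balance $168.24
Week 6: opening $168.24; interest $2.19 → $170.43; payment $42.61; balance $127.82
Week 7: opening $127.82; interest $1.66 → $129.48; payment $43.16; balance $86.32
Week 8: opening $86.32; interest $1.12 → $87.44; payment $43.72; balance $43.72
Week 9: opening $43.72; interest $0.57 → $44.29; payment $44.29; balance $0.00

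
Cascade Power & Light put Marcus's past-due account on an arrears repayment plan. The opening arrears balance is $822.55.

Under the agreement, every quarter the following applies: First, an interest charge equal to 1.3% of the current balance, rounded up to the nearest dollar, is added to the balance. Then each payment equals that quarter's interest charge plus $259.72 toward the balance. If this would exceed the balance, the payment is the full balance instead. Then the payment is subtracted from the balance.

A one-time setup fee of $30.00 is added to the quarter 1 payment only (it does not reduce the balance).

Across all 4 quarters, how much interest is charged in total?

$24.00

# | Opening | Interest | Payment | Fee | End bal
1 | $822.55 | $11.00 | $270.72 | $30.00 | $562.83
2 | $562.83 | $8.00 | $267.72 | — | $303.11
3 | $303.11 | $4.00 | $263.72 | — | $43.39
4 | $43.39 | $1.00 | $44.39 | — | $0.00
Total interest: $11.00 + $8.00 + $4.00 + $1.00 = $24.00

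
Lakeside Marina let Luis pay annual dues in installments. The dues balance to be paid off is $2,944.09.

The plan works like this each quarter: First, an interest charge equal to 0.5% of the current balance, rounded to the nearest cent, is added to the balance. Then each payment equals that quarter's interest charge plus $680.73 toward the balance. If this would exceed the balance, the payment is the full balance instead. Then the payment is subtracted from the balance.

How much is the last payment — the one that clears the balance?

Quarter 1: $2,944.09 +$14.72 interest = $2,958.81; pay $695.45 → $2,263.36
Quarter 2: $2,263.36 +$11.32 interest = $2,274.68; pay $692.05 → $1,582.63
Quarter 3: $1,582.63 +$7.91 interest = $1,590.54; pay $688.64 → $901.90
Quarter 4: $901.90 +$4.51 interest = $906.41; pay $685.24 → $221.17
Quarter 5: $221.17 +$1.11 interest = $222.28; pay $222.28 → $0.00

$222.28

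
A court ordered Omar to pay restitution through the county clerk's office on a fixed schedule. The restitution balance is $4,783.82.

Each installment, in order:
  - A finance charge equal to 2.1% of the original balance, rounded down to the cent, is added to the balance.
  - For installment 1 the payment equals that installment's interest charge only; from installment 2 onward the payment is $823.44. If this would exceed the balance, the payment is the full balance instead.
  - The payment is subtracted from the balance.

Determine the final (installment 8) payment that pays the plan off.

$546.40

# | Opening | Interest | Payment | End bal
1 | $4,783.82 | $100.46 | $100.46 | $4,783.82
2 | $4,783.82 | $100.46 | $823.44 | $4,060.84
3 | $4,060.84 | $100.46 | $823.44 | $3,337.86
4 | $3,337.86 | $100.46 | $823.44 | $2,614.88
5 | $2,614.88 | $100.46 | $823.44 | $1,891.90
6 | $1,891.90 | $100.46 | $823.44 | $1,168.92
7 | $1,168.92 | $100.46 | $823.44 | $445.94
8 | $445.94 | $100.46 | $546.40 | $0.00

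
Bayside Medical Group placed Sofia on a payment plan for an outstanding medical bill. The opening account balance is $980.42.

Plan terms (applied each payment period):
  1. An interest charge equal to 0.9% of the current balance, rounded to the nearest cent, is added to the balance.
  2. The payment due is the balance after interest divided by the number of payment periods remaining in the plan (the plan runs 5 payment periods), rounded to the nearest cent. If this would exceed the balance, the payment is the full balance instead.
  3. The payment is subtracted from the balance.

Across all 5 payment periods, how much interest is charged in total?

$26.79

Payment period 1: $980.42 +$8.82 interest = $989.24; pay $197.85 → $791.39
Payment period 2: $791.39 +$7.12 interest = $798.51; pay $199.63 → $598.88
Payment period 3: $598.88 +$5.39 interest = $604.27; pay $201.42 → $402.85
Payment period 4: $402.85 +$3.63 interest = $406.48; pay $203.24 → $203.24
Payment period 5: $203.24 +$1.83 interest = $205.07; pay $205.07 → $0.00
Total interest: $8.82 + $7.12 + $5.39 + $3.63 + $1.83 = $26.79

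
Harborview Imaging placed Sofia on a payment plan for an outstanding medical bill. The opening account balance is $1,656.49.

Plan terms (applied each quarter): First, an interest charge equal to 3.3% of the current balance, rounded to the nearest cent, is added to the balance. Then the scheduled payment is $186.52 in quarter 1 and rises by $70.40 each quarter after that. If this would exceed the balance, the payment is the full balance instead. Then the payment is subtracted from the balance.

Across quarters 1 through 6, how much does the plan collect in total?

# | Opening | Interest | Payment | End bal
1 | $1,656.49 | $54.66 | $186.52 | $1,524.63
2 | $1,524.63 | $50.31 | $256.92 | $1,318.02
3 | $1,318.02 | $43.49 | $327.32 | $1,034.19
4 | $1,034.19 | $34.13 | $397.72 | $670.60
5 | $670.60 | $22.13 | $468.12 | $224.61
6 | $224.61 | $7.41 | $232.02 | $0.00
Total paid: $1,868.62

$1,868.62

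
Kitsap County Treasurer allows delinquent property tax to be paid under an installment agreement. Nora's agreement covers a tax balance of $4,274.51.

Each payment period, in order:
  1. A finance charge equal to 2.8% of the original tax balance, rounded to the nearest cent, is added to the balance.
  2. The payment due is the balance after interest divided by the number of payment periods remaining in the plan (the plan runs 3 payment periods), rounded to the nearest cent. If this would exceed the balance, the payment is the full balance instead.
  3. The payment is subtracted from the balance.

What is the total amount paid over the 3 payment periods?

Payment period 1: opening $4,274.51; interest $119.69 → $4,394.20; payment $1,464.73; balance $2,929.47
Payment period 2: opening $2,929.47; interest $119.69 → $3,049.16; payment $1,524.58; balance $1,524.58
Payment period 3: opening $1,524.58; interest $119.69 → $1,644.27; payment $1,644.27; balance $0.00
Total paid: $4,633.58

$4,633.58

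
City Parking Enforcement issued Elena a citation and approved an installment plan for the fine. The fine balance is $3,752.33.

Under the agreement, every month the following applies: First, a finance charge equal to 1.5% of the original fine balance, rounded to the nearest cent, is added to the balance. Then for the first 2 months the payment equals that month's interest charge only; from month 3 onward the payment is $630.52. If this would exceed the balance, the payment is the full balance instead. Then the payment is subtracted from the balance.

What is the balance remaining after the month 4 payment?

$2,603.85

Month 1: $3,752.33 +$56.28 interest = $3,808.61; pay $56.28 → $3,752.33
Month 2: $3,752.33 +$56.28 interest = $3,808.61; pay $56.28 → $3,752.33
Month 3: $3,752.33 +$56.28 interest = $3,808.61; pay $630.52 → $3,178.09
Month 4: $3,178.09 +$56.28 interest = $3,234.37; pay $630.52 → $2,603.85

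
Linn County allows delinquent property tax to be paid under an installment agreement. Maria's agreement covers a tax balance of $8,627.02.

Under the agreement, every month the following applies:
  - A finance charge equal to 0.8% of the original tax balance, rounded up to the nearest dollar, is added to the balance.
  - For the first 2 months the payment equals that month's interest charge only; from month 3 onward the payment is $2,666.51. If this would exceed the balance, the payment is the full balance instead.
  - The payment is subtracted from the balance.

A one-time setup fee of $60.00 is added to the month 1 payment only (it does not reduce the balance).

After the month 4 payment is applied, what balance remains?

$3,434.00

Month 1: $8,627.02 +$70.00 interest = $8,697.02; pay $70.00 (+ $60.00 fee) → $8,627.02
Month 2: $8,627.02 +$70.00 interest = $8,697.02; pay $70.00 → $8,627.02
Month 3: $8,627.02 +$70.00 interest = $8,697.02; pay $2,666.51 → $6,030.51
Month 4: $6,030.51 +$70.00 interest = $6,100.51; pay $2,666.51 → $3,434.00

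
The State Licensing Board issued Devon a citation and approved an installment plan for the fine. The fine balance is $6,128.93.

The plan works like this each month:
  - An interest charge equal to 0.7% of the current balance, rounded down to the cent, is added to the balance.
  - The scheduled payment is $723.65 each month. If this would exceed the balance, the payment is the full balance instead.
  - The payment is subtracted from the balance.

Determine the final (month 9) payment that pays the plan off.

$551.43

Month 1: $6,128.93 +$42.90 interest = $6,171.83; pay $723.65 → $5,448.18
Month 2: $5,448.18 +$38.13 interest = $5,486.31; pay $723.65 → $4,762.66
Month 3: $4,762.66 +$33.33 interest = $4,795.99; pay $723.65 → $4,072.34
Month 4: $4,072.34 +$28.50 interest = $4,100.84; pay $723.65 → $3,377.19
Month 5: $3,377.19 +$23.64 interest = $3,400.83; pay $723.65 → $2,677.18
Month 6: $2,677.18 +$18.74 interest = $2,695.92; pay $723.65 → $1,972.27
Month 7: $1,972.27 +$13.80 interest = $1,986.07; pay $723.65 → $1,262.42
Month 8: $1,262.42 +$8.83 interest = $1,271.25; pay $723.65 → $547.60
Month 9: $547.60 +$3.83 interest = $551.43; pay $551.43 → $0.00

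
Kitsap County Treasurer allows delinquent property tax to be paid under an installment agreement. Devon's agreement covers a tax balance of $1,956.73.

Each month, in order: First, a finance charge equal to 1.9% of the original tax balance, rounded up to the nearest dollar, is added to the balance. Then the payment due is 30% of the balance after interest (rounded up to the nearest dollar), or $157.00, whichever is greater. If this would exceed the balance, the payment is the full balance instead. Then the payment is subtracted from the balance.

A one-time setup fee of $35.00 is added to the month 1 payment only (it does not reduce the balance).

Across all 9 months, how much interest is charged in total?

$342.00

Month 1: opening $1,956.73; interest $38.00 → $1,994.73; payment $599.00 (+ $35.00 fee); balance $1,395.73
Month 2: opening $1,395.73; interest $38.00 → $1,433.73; payment $431.00; balance $1,002.73
Month 3: opening $1,002.73; interest $38.00 → $1,040.73; payment $313.00; balance $727.73
Month 4: opening $727.73; interest $38.00 → $765.73; payment $230.00; balance $535.73
Month 5: opening $535.73; interest $38.00 → $573.73; payment $173.00; balance $400.73
Month 6: opening $400.73; interest $38.00 → $438.73; payment $157.00; balance $281.73
Month 7: opening $281.73; interest $38.00 → $319.73; payment $157.00; balance $162.73
Month 8: opening $162.73; interest $38.00 → $200.73; payment $157.00; balance $43.73
Month 9: opening $43.73; interest $38.00 → $81.73; payment $81.73; balance $0.00
Total interest: $38.00 + $38.00 + $38.00 + $38.00 + $38.00 + $38.00 + $38.00 + $38.00 + $38.00 = $342.00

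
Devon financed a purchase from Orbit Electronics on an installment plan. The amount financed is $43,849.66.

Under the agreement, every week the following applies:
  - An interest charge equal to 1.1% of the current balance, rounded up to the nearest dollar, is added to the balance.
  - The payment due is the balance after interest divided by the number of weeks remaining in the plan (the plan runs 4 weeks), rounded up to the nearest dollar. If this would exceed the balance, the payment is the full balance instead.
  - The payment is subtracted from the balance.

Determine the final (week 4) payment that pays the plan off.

$11,452.66

Week 1: $43,849.66 +$483.00 interest = $44,332.66; pay $11,084.00 → $33,248.66
Week 2: $33,248.66 +$366.00 interest = $33,614.66; pay $11,205.00 → $22,409.66
Week 3: $22,409.66 +$247.00 interest = $22,656.66; pay $11,329.00 → $11,327.66
Week 4: $11,327.66 +$125.00 interest = $11,452.66; pay $11,452.66 → $0.00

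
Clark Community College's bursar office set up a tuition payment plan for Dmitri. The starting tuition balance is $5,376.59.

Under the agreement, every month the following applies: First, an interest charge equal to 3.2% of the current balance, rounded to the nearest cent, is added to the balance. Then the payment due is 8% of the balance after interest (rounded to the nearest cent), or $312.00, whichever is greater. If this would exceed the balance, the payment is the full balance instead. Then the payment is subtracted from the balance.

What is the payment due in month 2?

$421.45

# | Opening | Interest | Payment | End bal
1 | $5,376.59 | $172.05 | $443.89 | $5,104.75
2 | $5,104.75 | $163.35 | $421.45 | $4,846.65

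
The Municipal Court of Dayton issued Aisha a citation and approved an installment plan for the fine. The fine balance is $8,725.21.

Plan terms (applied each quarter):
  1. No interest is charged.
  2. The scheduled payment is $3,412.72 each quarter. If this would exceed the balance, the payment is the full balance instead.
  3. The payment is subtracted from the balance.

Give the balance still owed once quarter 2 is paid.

$1,899.77

Quarter 1: $8,725.21 − $3,412.72 → $5,312.49
Quarter 2: $5,312.49 − $3,412.72 → $1,899.77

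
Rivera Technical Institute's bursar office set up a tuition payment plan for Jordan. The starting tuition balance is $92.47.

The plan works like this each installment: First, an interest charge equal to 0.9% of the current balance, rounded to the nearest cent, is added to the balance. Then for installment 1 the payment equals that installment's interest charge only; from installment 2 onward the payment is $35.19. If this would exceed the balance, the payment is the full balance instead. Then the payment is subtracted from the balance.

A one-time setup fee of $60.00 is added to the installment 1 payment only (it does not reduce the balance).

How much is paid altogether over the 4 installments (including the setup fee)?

$154.86

# | Opening | Interest | Payment | Fee | End bal
1 | $92.47 | $0.83 | $0.83 | $60.00 | $92.47
2 | $92.47 | $0.83 | $35.19 | — | $58.11
3 | $58.11 | $0.52 | $35.19 | — | $23.44
4 | $23.44 | $0.21 | $23.65 | — | $0.00
Total paid: $154.86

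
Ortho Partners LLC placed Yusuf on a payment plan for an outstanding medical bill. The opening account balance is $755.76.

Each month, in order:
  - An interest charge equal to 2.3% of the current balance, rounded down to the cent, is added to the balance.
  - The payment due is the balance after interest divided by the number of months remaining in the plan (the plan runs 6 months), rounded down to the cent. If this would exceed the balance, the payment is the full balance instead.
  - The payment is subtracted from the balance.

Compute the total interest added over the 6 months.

$63.19

Month 1: $755.76 +$17.38 interest = $773.14; pay $128.85 → $644.29
Month 2: $644.29 +$14.81 interest = $659.10; pay $131.82 → $527.28
Month 3: $527.28 +$12.12 interest = $539.40; pay $134.85 → $404.55
Month 4: $404.55 +$9.30 interest = $413.85; pay $137.95 → $275.90
Month 5: $275.90 +$6.34 interest = $282.24; pay $141.12 → $141.12
Month 6: $141.12 +$3.24 interest = $144.36; pay $144.36 → $0.00
Total interest: $17.38 + $14.81 + $12.12 + $9.30 + $6.34 + $3.24 = $63.19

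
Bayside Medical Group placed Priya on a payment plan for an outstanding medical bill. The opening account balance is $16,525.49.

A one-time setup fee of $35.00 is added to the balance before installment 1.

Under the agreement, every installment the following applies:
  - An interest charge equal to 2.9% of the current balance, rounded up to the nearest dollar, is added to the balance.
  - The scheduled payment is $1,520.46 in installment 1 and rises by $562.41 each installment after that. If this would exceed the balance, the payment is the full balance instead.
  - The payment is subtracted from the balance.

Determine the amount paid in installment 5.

$3,770.10

Installment 1: opening $16,560.49; interest $481.00 → $17,041.49; payment $1,520.46; balance $15,521.03
Installment 2: opening $15,521.03; interest $451.00 → $15,972.03; payment $2,082.87; balance $13,889.16
Installment 3: opening $13,889.16; interest $403.00 → $14,292.16; payment $2,645.28; balance $11,646.88
Installment 4: opening $11,646.88; interest $338.00 → $11,984.88; payment $3,207.69; balance $8,777.19
Installment 5: opening $8,777.19; interest $255.00 → $9,032.19; payment $3,770.10; balance $5,262.09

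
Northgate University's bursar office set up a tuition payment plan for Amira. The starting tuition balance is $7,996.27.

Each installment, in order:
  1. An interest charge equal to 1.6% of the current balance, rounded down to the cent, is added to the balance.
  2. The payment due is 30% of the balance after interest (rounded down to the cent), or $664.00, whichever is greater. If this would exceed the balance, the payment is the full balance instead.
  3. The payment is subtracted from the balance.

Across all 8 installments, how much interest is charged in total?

Installment 1: opening $7,996.27; interest $127.94 → $8,124.21; payment $2,437.26; balance $5,686.95
Installment 2: opening $5,686.95; interest $90.99 → $5,777.94; payment $1,733.38; balance $4,044.56
Installment 3: opening $4,044.56; interest $64.71 → $4,109.27; payment $1,232.78; balance $2,876.49
Installment 4: opening $2,876.49; interest $46.02 → $2,922.51; payment $876.75; balance $2,045.76
Installment 5: opening $2,045.76; interest $32.73 → $2,078.49; payment $664.00; balance $1,414.49
Installment 6: opening $1,414.49; interest $22.63 → $1,437.12; payment $664.00; balance $773.12
Installment 7: opening $773.12; interest $12.36 → $785.48; payment $664.00; balance $121.48
Installment 8: opening $121.48; interest $1.94 → $123.42; payment $123.42; balance $0.00
Total interest: $127.94 + $90.99 + $64.71 + $46.02 + $32.73 + $22.63 + $12.36 + $1.94 = $399.32

$399.32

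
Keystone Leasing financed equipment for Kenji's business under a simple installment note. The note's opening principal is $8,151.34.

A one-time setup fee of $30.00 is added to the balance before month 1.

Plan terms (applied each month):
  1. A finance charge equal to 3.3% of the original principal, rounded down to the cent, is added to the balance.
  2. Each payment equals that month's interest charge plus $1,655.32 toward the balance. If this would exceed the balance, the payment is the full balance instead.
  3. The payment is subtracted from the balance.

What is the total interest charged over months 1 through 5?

Month 1: $8,181.34 +$268.99 interest = $8,450.33; pay $1,924.31 → $6,526.02
Month 2: $6,526.02 +$268.99 interest = $6,795.01; pay $1,924.31 → $4,870.70
Month 3: $4,870.70 +$268.99 interest = $5,139.69; pay $1,924.31 → $3,215.38
Month 4: $3,215.38 +$268.99 interest = $3,484.37; pay $1,924.31 → $1,560.06
Month 5: $1,560.06 +$268.99 interest = $1,829.05; pay $1,829.05 → $0.00
Total interest: $268.99 + $268.99 + $268.99 + $268.99 + $268.99 = $1,344.95

$1,344.95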